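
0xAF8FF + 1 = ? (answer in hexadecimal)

0xAF900

The trailing 2 digits are F (max in base 16), so adding 1 cascades: they roll to 0 and the next digit up increments.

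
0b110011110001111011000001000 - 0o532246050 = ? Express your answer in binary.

0o532246050 = 0b101011010010100110000101000 in binary.
Subtract column by column in base 2:
  0-0 → 0
  0-0 → 0
  0-0 → 0
  1-1 → 0
  0-0 → 0
  0-1 → 1 (borrow)
  0-0-1 → 1 (borrow)
  0-0-1 → 1 (borrow)
  0-0-1 → 1 (borrow)
  1-0-1 → 0
  1-1 → 0
  0-1 → 1 (borrow)
  1-0-1 → 0
  1-0 → 1
  1-1 → 0
  1-0 → 1
  0-1 → 1 (borrow)
  0-0-1 → 1 (borrow)
  0-0-1 → 1 (borrow)
  1-1-1 → 1 (borrow)
  1-0-1 → 0
  1-1 → 0
  1-1 → 0
  0-0 → 0
  0-1 → 1 (borrow)
  1-0-1 → 0
  1-1 → 0

0b1000011111010100111100000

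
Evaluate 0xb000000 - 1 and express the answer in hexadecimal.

0xaffffff

The trailing 6 digits are 0, so subtracting 1 borrows through: they become F and the next digit up decrements.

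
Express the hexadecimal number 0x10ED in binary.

Expand each hex digit to 4 bits: 1=0001 0=0000 E=1110 D=1101.

0b1000011101101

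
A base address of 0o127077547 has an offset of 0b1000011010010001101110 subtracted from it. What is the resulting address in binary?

0b1001110101101101011111001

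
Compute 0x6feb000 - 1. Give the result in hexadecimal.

0x6feafff

The trailing 3 digits are 0, so subtracting 1 borrows through: they become F and the next digit up decrements.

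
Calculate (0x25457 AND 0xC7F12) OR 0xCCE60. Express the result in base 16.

0x25457 AND 0xC7F12 = 0x05412.
Then OR with 0xCCE60.

0xCDE72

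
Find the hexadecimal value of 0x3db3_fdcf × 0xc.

Multiply each base-16 digit by 12, carrying:
  f×12 = 180 → write 4 carry 11
  c×12+11 = 155 → write b carry 9
  d×12+9 = 165 → write 5 carry 10
  f×12+10 = 190 → write e carry 11
  3×12+11 = 47 → write f carry 2
  b×12+2 = 134 → write 6 carry 8
  d×12+8 = 164 → write 4 carry 10
  3×12+10 = 46 → write e carry 2
  remaining carry: 2

0x2e46fe5b4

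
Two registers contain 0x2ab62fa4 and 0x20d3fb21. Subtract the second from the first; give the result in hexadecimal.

0x9e23483

Subtract column by column in base 16:
  4-1 → 3
  a-2 → 8
  f-b → 4
  2-f → 3 (borrow)
  6-3-1 → 2
  b-d → e (borrow)
  a-0-1 → 9
  2-2 → 0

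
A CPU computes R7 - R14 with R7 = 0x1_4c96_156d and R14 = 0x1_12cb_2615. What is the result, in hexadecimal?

0x39caef58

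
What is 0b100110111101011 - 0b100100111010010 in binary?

0b10000011001

Subtract column by column in base 2:
  1-0 → 1
  1-1 → 0
  0-0 → 0
  1-0 → 1
  0-1 → 1 (borrow)
  1-0-1 → 0
  1-1 → 0
  1-1 → 0
  1-1 → 0
  0-0 → 0
  1-0 → 1
  1-1 → 0
  0-0 → 0
  0-0 → 0
  1-1 → 0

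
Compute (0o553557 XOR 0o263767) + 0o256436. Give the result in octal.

First 0o553557 XOR 0o263767 = 0o730230.
Add column by column in base 8, right to left:
  0+6 = 6
  3+3 = 6
  2+4 = 6
  0+6 = 6
  3+5 = 0 carry 1
  7+2+1 = 2 carry 1
  final carry 1

0o1206666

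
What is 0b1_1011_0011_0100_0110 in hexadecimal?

Group the bits into nibbles: 0001 1011 0011 0100 0110 → 1B346.

0x1B346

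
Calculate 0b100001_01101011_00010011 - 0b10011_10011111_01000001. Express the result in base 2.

Subtract column by column in base 2:
  1-1 → 0
  1-0 → 1
  0-0 → 0
  0-0 → 0
  1-0 → 1
  0-0 → 0
  0-1 → 1 (borrow)
  0-0-1 → 1 (borrow)
  1-1-1 → 1 (borrow)
  1-1-1 → 1 (borrow)
  0-1-1 → 0 (borrow)
  1-1-1 → 1 (borrow)
  0-1-1 → 0 (borrow)
  1-0-1 → 0
  1-0 → 1
  0-1 → 1 (borrow)
  1-1-1 → 1 (borrow)
  0-1-1 → 0 (borrow)
  0-0-1 → 1 (borrow)
  0-0-1 → 1 (borrow)
  0-1-1 → 0 (borrow)
  1-0-1 → 0

0b11011100101111010010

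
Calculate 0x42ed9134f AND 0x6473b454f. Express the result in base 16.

AND each hex digit independently (no carries):
  4&6=4, 2&4=0, e&7=6, d&3=1, 9&b=9, 1&4=0, 3&5=1, 4&4=4, f&f=f

0x40619014f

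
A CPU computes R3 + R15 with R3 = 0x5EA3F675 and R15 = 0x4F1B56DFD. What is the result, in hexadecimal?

0x550596472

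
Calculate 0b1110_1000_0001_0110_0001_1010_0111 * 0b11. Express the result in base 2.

0b101011100001000010010011110101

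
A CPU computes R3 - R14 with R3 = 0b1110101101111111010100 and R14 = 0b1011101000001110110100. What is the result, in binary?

Subtract column by column in base 2:
  0-0 → 0
  0-0 → 0
  1-1 → 0
  0-0 → 0
  1-1 → 0
  0-1 → 1 (borrow)
  1-0-1 → 0
  1-1 → 0
  1-1 → 0
  1-1 → 0
  1-0 → 1
  1-0 → 1
  1-0 → 1
  0-0 → 0
  1-0 → 1
  1-1 → 0
  0-0 → 0
  1-1 → 0
  0-1 → 1 (borrow)
  1-1-1 → 1 (borrow)
  1-0-1 → 0
  1-1 → 0

0b11000101110000100000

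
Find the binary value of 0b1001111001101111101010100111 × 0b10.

Multiply each base-2 digit by 2, carrying:
  1×2 = 2 → write 0 carry 1
  1×2+1 = 3 → write 1 carry 1
  1×2+1 = 3 → write 1 carry 1
  0×2+1 = 1 → write 1
  0×2 = 0 → write 0
  1×2 = 2 → write 0 carry 1
  0×2+1 = 1 → write 1
  1×2 = 2 → write 0 carry 1
  0×2+1 = 1 → write 1
  1×2 = 2 → write 0 carry 1
  0×2+1 = 1 → write 1
  1×2 = 2 → write 0 carry 1
  1×2+1 = 3 → write 1 carry 1
  1×2+1 = 3 → write 1 carry 1
  1×2+1 = 3 → write 1 carry 1
  1×2+1 = 3 → write 1 carry 1
  0×2+1 = 1 → write 1
  1×2 = 2 → write 0 carry 1
  1×2+1 = 3 → write 1 carry 1
  0×2+1 = 1 → write 1
  0×2 = 0 → write 0
  1×2 = 2 → write 0 carry 1
  1×2+1 = 3 → write 1 carry 1
  1×2+1 = 3 → write 1 carry 1
  1×2+1 = 3 → write 1 carry 1
  0×2+1 = 1 → write 1
  0×2 = 0 → write 0
  1×2 = 2 → write 0 carry 1
  remaining carry: 1

0b10011110011011111010101001110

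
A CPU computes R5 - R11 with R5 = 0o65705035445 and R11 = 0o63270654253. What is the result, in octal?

0o2414161172

Subtract column by column in base 8:
  5-3 → 2
  4-5 → 7 (borrow)
  4-2-1 → 1
  5-4 → 1
  3-5 → 6 (borrow)
  0-6-1 → 1 (borrow)
  5-0-1 → 4
  0-7 → 1 (borrow)
  7-2-1 → 4
  5-3 → 2
  6-6 → 0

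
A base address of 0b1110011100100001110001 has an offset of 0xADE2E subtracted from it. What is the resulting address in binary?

0b1011101110101001000011

0xADE2E = 0b10101101111000101110 in binary.
Subtract column by column in base 2:
  1-0 → 1
  0-1 → 1 (borrow)
  0-1-1 → 0 (borrow)
  0-1-1 → 0 (borrow)
  1-0-1 → 0
  1-1 → 0
  1-0 → 1
  0-0 → 0
  0-0 → 0
  0-1 → 1 (borrow)
  0-1-1 → 0 (borrow)
  1-1-1 → 1 (borrow)
  0-1-1 → 0 (borrow)
  0-0-1 → 1 (borrow)
  1-1-1 → 1 (borrow)
  1-1-1 → 1 (borrow)
  1-0-1 → 0
  0-1 → 1 (borrow)
  0-0-1 → 1 (borrow)
  1-1-1 → 1 (borrow)
  1-0-1 → 0
  1-0 → 1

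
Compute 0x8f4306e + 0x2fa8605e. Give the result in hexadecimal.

0x389c90cc

Add column by column in base 16, right to left:
  e+e = c carry 1
  6+5+1 = c
  0+0 = 0
  3+6 = 9
  4+8 = c
  f+a = 9 carry 1
  8+f+1 = 8 carry 1
  0+2+1 = 3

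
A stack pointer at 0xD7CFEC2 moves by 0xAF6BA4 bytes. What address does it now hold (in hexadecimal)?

0xE2C6A66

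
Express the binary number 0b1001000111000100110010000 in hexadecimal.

0x1238990

Group the bits into nibbles: 0001 0010 0011 1000 1001 1001 0000 → 1238990.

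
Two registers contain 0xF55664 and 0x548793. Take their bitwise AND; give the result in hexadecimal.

AND each hex digit independently (no carries):
  F&5=5, 5&4=4, 5&8=0, 6&7=6, 6&9=0, 4&3=0

0x540600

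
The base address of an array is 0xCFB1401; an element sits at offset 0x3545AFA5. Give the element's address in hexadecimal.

Add column by column in base 16, right to left:
  1+5 = 6
  0+A = A
  4+F = 3 carry 1
  1+A+1 = C
  B+5 = 0 carry 1
  F+4+1 = 4 carry 1
  C+5+1 = 2 carry 1
  0+3+1 = 4

0x4240C3A6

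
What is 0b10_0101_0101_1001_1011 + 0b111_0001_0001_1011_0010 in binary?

0b10010110011101001101

Add column by column in base 2, right to left:
  1+0 = 1
  1+1 = 0 carry 1
  0+0+1 = 1
  1+0 = 1
  1+1 = 0 carry 1
  0+1+1 = 0 carry 1
  0+0+1 = 1
  1+1 = 0 carry 1
  1+1+1 = 1 carry 1
  0+0+1 = 1
  1+0 = 1
  0+0 = 0
  1+1 = 0 carry 1
  0+0+1 = 1
  1+0 = 1
  0+0 = 0
  0+1 = 1
  1+1 = 0 carry 1
  0+1+1 = 0 carry 1
  final carry 1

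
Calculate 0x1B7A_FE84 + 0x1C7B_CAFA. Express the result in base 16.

Add column by column in base 16, right to left:
  4+A = E
  8+F = 7 carry 1
  E+A+1 = 9 carry 1
  F+C+1 = C carry 1
  A+B+1 = 6 carry 1
  7+7+1 = F
  B+C = 7 carry 1
  1+1+1 = 3

0x37F6C97E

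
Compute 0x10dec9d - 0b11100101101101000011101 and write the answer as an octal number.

0o46611200

0x10dec9d = 0o103366235 in octal.
0b11100101101101000011101 = 0o34555035 in octal.
Subtract column by column in base 8:
  5-5 → 0
  3-3 → 0
  2-0 → 2
  6-5 → 1
  6-5 → 1
  3-5 → 6 (borrow)
  3-4-1 → 6 (borrow)
  0-3-1 → 4 (borrow)
  1-0-1 → 0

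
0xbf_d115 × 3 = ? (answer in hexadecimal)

0x23f733f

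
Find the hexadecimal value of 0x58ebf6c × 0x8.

0x2c75fb60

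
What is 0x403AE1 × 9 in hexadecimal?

0x24211E9

Multiply each base-16 digit by 9, carrying:
  1×9 = 9 → write 9
  E×9 = 126 → write E carry 7
  A×9+7 = 97 → write 1 carry 6
  3×9+6 = 33 → write 1 carry 2
  0×9+2 = 2 → write 2
  4×9 = 36 → write 4 carry 2
  remaining carry: 2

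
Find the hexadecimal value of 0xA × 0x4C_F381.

0x301830A

Multiply each base-16 digit by 10, carrying:
  1×10 = 10 → write A
  8×10 = 80 → write 0 carry 5
  3×10+5 = 35 → write 3 carry 2
  F×10+2 = 152 → write 8 carry 9
  C×10+9 = 129 → write 1 carry 8
  4×10+8 = 48 → write 0 carry 3
  remaining carry: 3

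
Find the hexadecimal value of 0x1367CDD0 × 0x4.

Multiply each base-16 digit by 4, carrying:
  0×4 = 0 → write 0
  D×4 = 52 → write 4 carry 3
  D×4+3 = 55 → write 7 carry 3
  C×4+3 = 51 → write 3 carry 3
  7×4+3 = 31 → write F carry 1
  6×4+1 = 25 → write 9 carry 1
  3×4+1 = 13 → write D
  1×4 = 4 → write 4

0x4D9F3740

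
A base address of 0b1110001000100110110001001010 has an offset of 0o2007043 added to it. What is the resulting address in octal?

0b1110001000100110110001001010 = 0o1610466112 in octal.
Add column by column in base 8, right to left:
  2+3 = 5
  1+4 = 5
  1+0 = 1
  6+7 = 5 carry 1
  6+0+1 = 7
  4+0 = 4
  0+2 = 2
  1+0 = 1
  6+0 = 6
  1+0 = 1

0o1612475155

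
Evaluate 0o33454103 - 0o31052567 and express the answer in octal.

Subtract column by column in base 8:
  3-7 → 4 (borrow)
  0-6-1 → 1 (borrow)
  1-5-1 → 3 (borrow)
  4-2-1 → 1
  5-5 → 0
  4-0 → 4
  3-1 → 2
  3-3 → 0

0o2401314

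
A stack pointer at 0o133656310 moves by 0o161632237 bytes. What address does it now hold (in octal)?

Add column by column in base 8, right to left:
  0+7 = 7
  1+3 = 4
  3+2 = 5
  6+2 = 0 carry 1
  5+3+1 = 1 carry 1
  6+6+1 = 5 carry 1
  3+1+1 = 5
  3+6 = 1 carry 1
  1+1+1 = 3

0o315510547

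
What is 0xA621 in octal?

0o123041

Expand each hex digit to 4 bits: A=1010 6=0110 2=0010 1=0001.
Group the bits in threes: 001 010 011 000 100 001 → 123041.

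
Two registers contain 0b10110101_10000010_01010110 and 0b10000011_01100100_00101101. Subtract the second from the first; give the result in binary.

0b1100100001111000101001

Subtract column by column in base 2:
  0-1 → 1 (borrow)
  1-0-1 → 0
  1-1 → 0
  0-1 → 1 (borrow)
  1-0-1 → 0
  0-1 → 1 (borrow)
  1-0-1 → 0
  0-0 → 0
  0-0 → 0
  1-0 → 1
  0-1 → 1 (borrow)
  0-0-1 → 1 (borrow)
  0-0-1 → 1 (borrow)
  0-1-1 → 0 (borrow)
  0-1-1 → 0 (borrow)
  1-0-1 → 0
  1-1 → 0
  0-1 → 1 (borrow)
  1-0-1 → 0
  0-0 → 0
  1-0 → 1
  1-0 → 1
  0-0 → 0
  1-1 → 0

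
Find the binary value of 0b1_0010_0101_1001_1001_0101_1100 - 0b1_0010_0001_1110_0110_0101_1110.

0b111011001011111110

Subtract column by column in base 2:
  0-0 → 0
  0-1 → 1 (borrow)
  1-1-1 → 1 (borrow)
  1-1-1 → 1 (borrow)
  1-1-1 → 1 (borrow)
  0-0-1 → 1 (borrow)
  1-1-1 → 1 (borrow)
  0-0-1 → 1 (borrow)
  1-0-1 → 0
  0-1 → 1 (borrow)
  0-1-1 → 0 (borrow)
  1-0-1 → 0
  1-0 → 1
  0-1 → 1 (borrow)
  0-1-1 → 0 (borrow)
  1-1-1 → 1 (borrow)
  1-1-1 → 1 (borrow)
  0-0-1 → 1 (borrow)
  1-0-1 → 0
  0-0 → 0
  0-0 → 0
  1-1 → 0
  0-0 → 0
  0-0 → 0
  1-1 → 0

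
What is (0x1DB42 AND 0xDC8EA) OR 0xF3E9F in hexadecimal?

0x1DB42 AND 0xDC8EA = 0x1C842.
Then OR with 0xF3E9F.

0xFFEDF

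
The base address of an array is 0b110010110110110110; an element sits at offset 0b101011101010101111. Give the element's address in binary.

0b1011110100001100101

Add column by column in base 2, right to left:
  0+1 = 1
  1+1 = 0 carry 1
  1+1+1 = 1 carry 1
  0+1+1 = 0 carry 1
  1+0+1 = 0 carry 1
  1+1+1 = 1 carry 1
  0+0+1 = 1
  1+1 = 0 carry 1
  1+0+1 = 0 carry 1
  0+1+1 = 0 carry 1
  1+0+1 = 0 carry 1
  1+1+1 = 1 carry 1
  0+1+1 = 0 carry 1
  1+1+1 = 1 carry 1
  0+0+1 = 1
  0+1 = 1
  1+0 = 1
  1+1 = 0 carry 1
  final carry 1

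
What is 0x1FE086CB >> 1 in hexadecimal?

0xFF04365

1 bits is not a whole number of base-16 digits; in binary: 11111111000001000011011001011 >> 1 = 1111111100000100001101100101.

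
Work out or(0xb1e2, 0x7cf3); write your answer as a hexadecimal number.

OR each hex digit independently (no carries):
  b|7=f, 1|c=d, e|f=f, 2|3=3

0xfdf3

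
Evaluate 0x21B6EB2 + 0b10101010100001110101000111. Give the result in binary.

0x21B6EB2 = 0b10000110110110111010110010 in binary.
Add column by column in base 2, right to left:
  0+1 = 1
  1+1 = 0 carry 1
  0+1+1 = 0 carry 1
  0+0+1 = 1
  1+0 = 1
  1+0 = 1
  0+1 = 1
  1+0 = 1
  0+1 = 1
  1+0 = 1
  1+1 = 0 carry 1
  1+1+1 = 1 carry 1
  0+1+1 = 0 carry 1
  1+0+1 = 0 carry 1
  1+0+1 = 0 carry 1
  0+0+1 = 1
  1+0 = 1
  1+1 = 0 carry 1
  0+0+1 = 1
  1+1 = 0 carry 1
  1+0+1 = 0 carry 1
  0+1+1 = 0 carry 1
  0+0+1 = 1
  0+1 = 1
  0+0 = 0
  1+1 = 0 carry 1
  final carry 1

0b100110001011000101111111001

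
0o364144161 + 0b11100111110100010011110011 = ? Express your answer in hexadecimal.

0x7700D64

0o364144161 = 0x3D0C871 in hexadecimal.
0b11100111110100010011110011 = 0x39F44F3 in hexadecimal.
Add column by column in base 16, right to left:
  1+3 = 4
  7+F = 6 carry 1
  8+4+1 = D
  C+4 = 0 carry 1
  0+F+1 = 0 carry 1
  D+9+1 = 7 carry 1
  3+3+1 = 7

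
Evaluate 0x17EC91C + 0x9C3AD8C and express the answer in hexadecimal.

0xB4276A8

Add column by column in base 16, right to left:
  C+C = 8 carry 1
  1+8+1 = A
  9+D = 6 carry 1
  C+A+1 = 7 carry 1
  E+3+1 = 2 carry 1
  7+C+1 = 4 carry 1
  1+9+1 = B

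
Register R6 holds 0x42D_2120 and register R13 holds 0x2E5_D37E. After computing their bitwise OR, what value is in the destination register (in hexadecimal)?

0x6EDF37E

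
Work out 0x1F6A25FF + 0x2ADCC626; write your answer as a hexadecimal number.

Add column by column in base 16, right to left:
  F+6 = 5 carry 1
  F+2+1 = 2 carry 1
  5+6+1 = C
  2+C = E
  A+C = 6 carry 1
  6+D+1 = 4 carry 1
  F+A+1 = A carry 1
  1+2+1 = 4

0x4A46EC25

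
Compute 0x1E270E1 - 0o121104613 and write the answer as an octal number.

0x1E270E1 = 0o170470341 in octal.
Subtract column by column in base 8:
  1-3 → 6 (borrow)
  4-1-1 → 2
  3-6 → 5 (borrow)
  0-4-1 → 3 (borrow)
  7-0-1 → 6
  4-1 → 3
  0-1 → 7 (borrow)
  7-2-1 → 4
  1-1 → 0

0o47363526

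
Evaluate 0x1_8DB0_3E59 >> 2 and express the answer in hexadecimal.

2 bits is not a whole number of base-16 digits; in binary: 110001101101100000011111001011001 >> 2 = 1100011011011000000111110010110.

0x636C0F96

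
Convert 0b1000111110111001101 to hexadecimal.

Group the bits into nibbles: 0100 0111 1101 1100 1101 → 47dcd.

0x47dcd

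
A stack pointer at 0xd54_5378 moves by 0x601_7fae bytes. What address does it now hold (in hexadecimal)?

0x1355d326

Add column by column in base 16, right to left:
  8+e = 6 carry 1
  7+a+1 = 2 carry 1
  3+f+1 = 3 carry 1
  5+7+1 = d
  4+1 = 5
  5+0 = 5
  d+6 = 3 carry 1
  final carry 1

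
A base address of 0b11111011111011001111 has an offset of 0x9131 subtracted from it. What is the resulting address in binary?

0b11110010110110011110

0x9131 = 0b1001000100110001 in binary.
Subtract column by column in base 2:
  1-1 → 0
  1-0 → 1
  1-0 → 1
  1-0 → 1
  0-1 → 1 (borrow)
  0-1-1 → 0 (borrow)
  1-0-1 → 0
  1-0 → 1
  0-1 → 1 (borrow)
  1-0-1 → 0
  1-0 → 1
  1-0 → 1
  1-1 → 0
  1-0 → 1
  0-0 → 0
  1-1 → 0
  1-0 → 1
  1-0 → 1
  1-0 → 1
  1-0 → 1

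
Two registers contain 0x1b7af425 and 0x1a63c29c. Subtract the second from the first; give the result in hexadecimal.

Subtract column by column in base 16:
  5-c → 9 (borrow)
  2-9-1 → 8 (borrow)
  4-2-1 → 1
  f-c → 3
  a-3 → 7
  7-6 → 1
  b-a → 1
  1-1 → 0

0x1173189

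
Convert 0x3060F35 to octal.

0o301407465

Expand each hex digit to 4 bits: 3=0011 0=0000 6=0110 0=0000 F=1111 3=0011 5=0101.
Group the bits in threes: 011 000 001 100 000 111 100 110 101 → 301407465.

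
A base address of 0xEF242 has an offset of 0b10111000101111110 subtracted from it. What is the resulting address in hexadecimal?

0xD80C4

0b10111000101111110 = 0x1717E in hexadecimal.
Subtract column by column in base 16:
  2-E → 4 (borrow)
  4-7-1 → C (borrow)
  2-1-1 → 0
  F-7 → 8
  E-1 → D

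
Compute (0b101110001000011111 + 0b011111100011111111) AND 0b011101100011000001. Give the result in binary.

0b1101100000000000

Add column by column in base 2, right to left:
  1+1 = 0 carry 1
  1+1+1 = 1 carry 1
  1+1+1 = 1 carry 1
  1+1+1 = 1 carry 1
  1+1+1 = 1 carry 1
  0+1+1 = 0 carry 1
  0+1+1 = 0 carry 1
  0+1+1 = 0 carry 1
  0+0+1 = 1
  1+0 = 1
  0+0 = 0
  0+1 = 1
  0+1 = 1
  1+1 = 0 carry 1
  1+1+1 = 1 carry 1
  1+1+1 = 1 carry 1
  0+1+1 = 0 carry 1
  1+0+1 = 0 carry 1
  final carry 1
Sum = 0b1001101101100011110; now AND with 0b011101100011000001:
  1001101101100011110
& 0011101100011000001
= 0001101100000000000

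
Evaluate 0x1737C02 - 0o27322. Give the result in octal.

0x1737C02 = 0o134676002 in octal.
Subtract column by column in base 8:
  2-2 → 0
  0-2 → 6 (borrow)
  0-3-1 → 4 (borrow)
  6-7-1 → 6 (borrow)
  7-2-1 → 4
  6-0 → 6
  4-0 → 4
  3-0 → 3
  1-0 → 1

0o134646460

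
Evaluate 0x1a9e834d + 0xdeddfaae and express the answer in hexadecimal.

Add column by column in base 16, right to left:
  d+e = b carry 1
  4+a+1 = f
  3+a = d
  8+f = 7 carry 1
  e+d+1 = c carry 1
  9+d+1 = 7 carry 1
  a+e+1 = 9 carry 1
  1+d+1 = f

0xf97c7dfb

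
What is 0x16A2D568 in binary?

0b10110101000101101010101101000

Expand each hex digit to 4 bits: 1=0001 6=0110 A=1010 2=0010 D=1101 5=0101 6=0110 8=1000.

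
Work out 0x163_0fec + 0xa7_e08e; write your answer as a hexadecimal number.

Add column by column in base 16, right to left:
  c+e = a carry 1
  e+8+1 = 7 carry 1
  f+0+1 = 0 carry 1
  0+e+1 = f
  3+7 = a
  6+a = 0 carry 1
  1+0+1 = 2

0x20af07a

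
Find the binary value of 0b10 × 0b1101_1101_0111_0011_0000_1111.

Multiply each base-2 digit by 2, carrying:
  1×2 = 2 → write 0 carry 1
  1×2+1 = 3 → write 1 carry 1
  1×2+1 = 3 → write 1 carry 1
  1×2+1 = 3 → write 1 carry 1
  0×2+1 = 1 → write 1
  0×2 = 0 → write 0
  0×2 = 0 → write 0
  0×2 = 0 → write 0
  1×2 = 2 → write 0 carry 1
  1×2+1 = 3 → write 1 carry 1
  0×2+1 = 1 → write 1
  0×2 = 0 → write 0
  1×2 = 2 → write 0 carry 1
  1×2+1 = 3 → write 1 carry 1
  1×2+1 = 3 → write 1 carry 1
  0×2+1 = 1 → write 1
  1×2 = 2 → write 0 carry 1
  0×2+1 = 1 → write 1
  1×2 = 2 → write 0 carry 1
  1×2+1 = 3 → write 1 carry 1
  1×2+1 = 3 → write 1 carry 1
  0×2+1 = 1 → write 1
  1×2 = 2 → write 0 carry 1
  1×2+1 = 3 → write 1 carry 1
  remaining carry: 1

0b1101110101110011000011110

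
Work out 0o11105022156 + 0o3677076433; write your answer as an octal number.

0o15004120611

Add column by column in base 8, right to left:
  6+3 = 1 carry 1
  5+3+1 = 1 carry 1
  1+4+1 = 6
  2+6 = 0 carry 1
  2+7+1 = 2 carry 1
  0+0+1 = 1
  5+7 = 4 carry 1
  0+7+1 = 0 carry 1
  1+6+1 = 0 carry 1
  1+3+1 = 5
  1+0 = 1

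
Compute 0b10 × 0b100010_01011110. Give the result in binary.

Multiply each base-2 digit by 2, carrying:
  0×2 = 0 → write 0
  1×2 = 2 → write 0 carry 1
  1×2+1 = 3 → write 1 carry 1
  1×2+1 = 3 → write 1 carry 1
  1×2+1 = 3 → write 1 carry 1
  0×2+1 = 1 → write 1
  1×2 = 2 → write 0 carry 1
  0×2+1 = 1 → write 1
  0×2 = 0 → write 0
  1×2 = 2 → write 0 carry 1
  0×2+1 = 1 → write 1
  0×2 = 0 → write 0
  0×2 = 0 → write 0
  1×2 = 2 → write 0 carry 1
  remaining carry: 1

0b100010010111100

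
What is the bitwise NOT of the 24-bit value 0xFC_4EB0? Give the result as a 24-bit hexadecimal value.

0x03B14F

Each hex digit d becomes F−d:
  F→0, C→3, 4→B, E→1, B→4, 0→F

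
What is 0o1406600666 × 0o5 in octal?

0o7441604216

Multiply each base-8 digit by 5, carrying:
  6×5 = 30 → write 6 carry 3
  6×5+3 = 33 → write 1 carry 4
  6×5+4 = 34 → write 2 carry 4
  0×5+4 = 4 → write 4
  0×5 = 0 → write 0
  6×5 = 30 → write 6 carry 3
  6×5+3 = 33 → write 1 carry 4
  0×5+4 = 4 → write 4
  4×5 = 20 → write 4 carry 2
  1×5+2 = 7 → write 7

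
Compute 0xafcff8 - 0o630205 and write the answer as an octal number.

0xafcff8 = 0o53747770 in octal.
Subtract column by column in base 8:
  0-5 → 3 (borrow)
  7-0-1 → 6
  7-2 → 5
  7-0 → 7
  4-3 → 1
  7-6 → 1
  3-0 → 3
  5-0 → 5

0o53117563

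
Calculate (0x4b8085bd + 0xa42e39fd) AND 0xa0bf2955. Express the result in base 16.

0xa0ae2910

Add column by column in base 16, right to left:
  d+d = a carry 1
  b+f+1 = b carry 1
  5+9+1 = f
  8+3 = b
  0+e = e
  8+2 = a
  b+4 = f
  4+a = e
Sum = 0xefaebfba; now AND with 0xa0bf2955:
  e&a=a, f&0=0, a&b=a, e&f=e, b&2=2, f&9=9, b&5=1, a&5=0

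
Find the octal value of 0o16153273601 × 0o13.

0o234235021213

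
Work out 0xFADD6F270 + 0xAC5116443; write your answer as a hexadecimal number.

0x1A72E856B3

Add column by column in base 16, right to left:
  0+3 = 3
  7+4 = B
  2+4 = 6
  F+6 = 5 carry 1
  6+1+1 = 8
  D+1 = E
  D+5 = 2 carry 1
  A+C+1 = 7 carry 1
  F+A+1 = A carry 1
  final carry 1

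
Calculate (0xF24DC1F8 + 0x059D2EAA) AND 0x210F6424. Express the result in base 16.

0x210A6020

Add column by column in base 16, right to left:
  8+A = 2 carry 1
  F+A+1 = A carry 1
  1+E+1 = 0 carry 1
  C+2+1 = F
  D+D = A carry 1
  4+9+1 = E
  2+5 = 7
  F+0 = F
Sum = 0xF7EAF0A2; now AND with 0x210F6424:
  F&2=2, 7&1=1, E&0=0, A&F=A, F&6=6, 0&4=0, A&2=2, 2&4=0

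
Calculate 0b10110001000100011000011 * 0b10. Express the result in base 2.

Multiply each base-2 digit by 2, carrying:
  1×2 = 2 → write 0 carry 1
  1×2+1 = 3 → write 1 carry 1
  0×2+1 = 1 → write 1
  0×2 = 0 → write 0
  0×2 = 0 → write 0
  0×2 = 0 → write 0
  1×2 = 2 → write 0 carry 1
  1×2+1 = 3 → write 1 carry 1
  0×2+1 = 1 → write 1
  0×2 = 0 → write 0
  0×2 = 0 → write 0
  1×2 = 2 → write 0 carry 1
  0×2+1 = 1 → write 1
  0×2 = 0 → write 0
  0×2 = 0 → write 0
  1×2 = 2 → write 0 carry 1
  0×2+1 = 1 → write 1
  0×2 = 0 → write 0
  0×2 = 0 → write 0
  1×2 = 2 → write 0 carry 1
  1×2+1 = 3 → write 1 carry 1
  0×2+1 = 1 → write 1
  1×2 = 2 → write 0 carry 1
  remaining carry: 1

0b101100010001000110000110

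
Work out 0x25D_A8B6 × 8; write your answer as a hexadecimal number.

Multiply each base-16 digit by 8, carrying:
  6×8 = 48 → write 0 carry 3
  B×8+3 = 91 → write B carry 5
  8×8+5 = 69 → write 5 carry 4
  A×8+4 = 84 → write 4 carry 5
  D×8+5 = 109 → write D carry 6
  5×8+6 = 46 → write E carry 2
  2×8+2 = 18 → write 2 carry 1
  remaining carry: 1

0x12ED45B0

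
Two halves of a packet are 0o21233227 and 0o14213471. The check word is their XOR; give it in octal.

XOR each oct digit independently (no carries):
  2^1=3, 1^4=5, 2^2=0, 3^1=2, 3^3=0, 2^4=6, 2^7=5, 7^1=6

0o35020656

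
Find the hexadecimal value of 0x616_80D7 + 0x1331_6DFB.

Add column by column in base 16, right to left:
  7+B = 2 carry 1
  D+F+1 = D carry 1
  0+D+1 = E
  8+6 = E
  6+1 = 7
  1+3 = 4
  6+3 = 9
  0+1 = 1

0x1947EED2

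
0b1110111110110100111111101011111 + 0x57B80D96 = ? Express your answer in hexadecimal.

0xCF928CF5

0b1110111110110100111111101011111 = 0x77DA7F5F in hexadecimal.
Add column by column in base 16, right to left:
  F+6 = 5 carry 1
  5+9+1 = F
  F+D = C carry 1
  7+0+1 = 8
  A+8 = 2 carry 1
  D+B+1 = 9 carry 1
  7+7+1 = F
  7+5 = C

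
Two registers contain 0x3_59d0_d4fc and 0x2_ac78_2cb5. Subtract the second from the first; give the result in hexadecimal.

Subtract column by column in base 16:
  c-5 → 7
  f-b → 4
  4-c → 8 (borrow)
  d-2-1 → a
  0-8 → 8 (borrow)
  d-7-1 → 5
  9-c → d (borrow)
  5-a-1 → a (borrow)
  3-2-1 → 0

0xad58a847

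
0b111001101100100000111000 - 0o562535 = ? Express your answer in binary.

0b111000111110001011011011

0o562535 = 0b101110010101011101 in binary.
Subtract column by column in base 2:
  0-1 → 1 (borrow)
  0-0-1 → 1 (borrow)
  0-1-1 → 0 (borrow)
  1-1-1 → 1 (borrow)
  1-1-1 → 1 (borrow)
  1-0-1 → 0
  0-1 → 1 (borrow)
  0-0-1 → 1 (borrow)
  0-1-1 → 0 (borrow)
  0-0-1 → 1 (borrow)
  0-1-1 → 0 (borrow)
  1-0-1 → 0
  0-0 → 0
  0-1 → 1 (borrow)
  1-1-1 → 1 (borrow)
  1-1-1 → 1 (borrow)
  0-0-1 → 1 (borrow)
  1-1-1 → 1 (borrow)
  1-0-1 → 0
  0-0 → 0
  0-0 → 0
  1-0 → 1
  1-0 → 1
  1-0 → 1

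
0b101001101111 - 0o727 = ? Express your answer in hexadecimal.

0x898

0b101001101111 = 0xa6f in hexadecimal.
0o727 = 0x1d7 in hexadecimal.
Subtract column by column in base 16:
  f-7 → 8
  6-d → 9 (borrow)
  a-1-1 → 8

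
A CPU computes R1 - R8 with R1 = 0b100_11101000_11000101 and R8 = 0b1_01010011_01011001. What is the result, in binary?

0b111001010101101100

Subtract column by column in base 2:
  1-1 → 0
  0-0 → 0
  1-0 → 1
  0-1 → 1 (borrow)
  0-1-1 → 0 (borrow)
  0-0-1 → 1 (borrow)
  1-1-1 → 1 (borrow)
  1-0-1 → 0
  0-1 → 1 (borrow)
  0-1-1 → 0 (borrow)
  0-0-1 → 1 (borrow)
  1-0-1 → 0
  0-1 → 1 (borrow)
  1-0-1 → 0
  1-1 → 0
  1-0 → 1
  0-1 → 1 (borrow)
  0-0-1 → 1 (borrow)
  1-0-1 → 0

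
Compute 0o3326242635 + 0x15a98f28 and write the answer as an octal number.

0x15a98f28 = 0o2552307450 in octal.
Add column by column in base 8, right to left:
  5+0 = 5
  3+5 = 0 carry 1
  6+4+1 = 3 carry 1
  2+7+1 = 2 carry 1
  4+0+1 = 5
  2+3 = 5
  6+2 = 0 carry 1
  2+5+1 = 0 carry 1
  3+5+1 = 1 carry 1
  3+2+1 = 6

0o6100552305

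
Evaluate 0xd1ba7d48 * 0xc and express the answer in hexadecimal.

0x9d4bddf60

Multiply each base-16 digit by 12, carrying:
  8×12 = 96 → write 0 carry 6
  4×12+6 = 54 → write 6 carry 3
  d×12+3 = 159 → write f carry 9
  7×12+9 = 93 → write d carry 5
  a×12+5 = 125 → write d carry 7
  b×12+7 = 139 → write b carry 8
  1×12+8 = 20 → write 4 carry 1
  d×12+1 = 157 → write d carry 9
  remaining carry: 9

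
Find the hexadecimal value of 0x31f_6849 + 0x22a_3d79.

Add column by column in base 16, right to left:
  9+9 = 2 carry 1
  4+7+1 = c
  8+d = 5 carry 1
  6+3+1 = a
  f+a = 9 carry 1
  1+2+1 = 4
  3+2 = 5

0x549a5c2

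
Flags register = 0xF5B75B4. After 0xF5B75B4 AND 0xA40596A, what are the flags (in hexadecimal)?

AND each hex digit independently (no carries):
  F&A=A, 5&4=4, B&0=0, 7&5=5, 5&9=1, B&6=2, 4&A=0

0xA405120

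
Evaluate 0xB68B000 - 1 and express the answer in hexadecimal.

0xB68AFFF

The trailing 3 digits are 0, so subtracting 1 borrows through: they become F and the next digit up decrements.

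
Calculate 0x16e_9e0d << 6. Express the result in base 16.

0x5ba78340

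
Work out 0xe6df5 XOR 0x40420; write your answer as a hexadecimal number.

XOR each hex digit independently (no carries):
  e^4=a, 6^0=6, d^4=9, f^2=d, 5^0=5

0xa69d5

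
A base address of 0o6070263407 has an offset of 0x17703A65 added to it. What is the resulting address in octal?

0o11024320554

0x17703A65 = 0o2734035145 in octal.
Add column by column in base 8, right to left:
  7+5 = 4 carry 1
  0+4+1 = 5
  4+1 = 5
  3+5 = 0 carry 1
  6+3+1 = 2 carry 1
  2+0+1 = 3
  0+4 = 4
  7+3 = 2 carry 1
  0+7+1 = 0 carry 1
  6+2+1 = 1 carry 1
  final carry 1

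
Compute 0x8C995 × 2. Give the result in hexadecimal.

0x11932A

Multiply each base-16 digit by 2, carrying:
  5×2 = 10 → write A
  9×2 = 18 → write 2 carry 1
  9×2+1 = 19 → write 3 carry 1
  C×2+1 = 25 → write 9 carry 1
  8×2+1 = 17 → write 1 carry 1
  remaining carry: 1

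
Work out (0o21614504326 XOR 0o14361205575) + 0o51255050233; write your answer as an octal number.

First 0o21614504326 XOR 0o14361205575 = 0o35575701653.
Add column by column in base 8, right to left:
  3+3 = 6
  5+3 = 0 carry 1
  6+2+1 = 1 carry 1
  1+0+1 = 2
  0+5 = 5
  7+0 = 7
  5+5 = 2 carry 1
  7+5+1 = 5 carry 1
  5+2+1 = 0 carry 1
  5+1+1 = 7
  3+5 = 0 carry 1
  final carry 1

0o107052752106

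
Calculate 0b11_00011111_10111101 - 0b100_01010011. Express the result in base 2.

Subtract column by column in base 2:
  1-1 → 0
  0-1 → 1 (borrow)
  1-0-1 → 0
  1-0 → 1
  1-1 → 0
  1-0 → 1
  0-1 → 1 (borrow)
  1-0-1 → 0
  1-0 → 1
  1-0 → 1
  1-1 → 0
  1-0 → 1
  1-0 → 1
  0-0 → 0
  0-0 → 0
  0-0 → 0
  1-0 → 1
  1-0 → 1

0b110001101101101010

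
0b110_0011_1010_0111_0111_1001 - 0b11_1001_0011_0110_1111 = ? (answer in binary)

0b11000000001010000001010

Subtract column by column in base 2:
  1-1 → 0
  0-1 → 1 (borrow)
  0-1-1 → 0 (borrow)
  1-1-1 → 1 (borrow)
  1-0-1 → 0
  1-1 → 0
  1-1 → 0
  0-0 → 0
  1-1 → 0
  1-1 → 0
  1-0 → 1
  0-0 → 0
  0-1 → 1 (borrow)
  1-0-1 → 0
  0-0 → 0
  1-1 → 0
  1-1 → 0
  1-1 → 0
  0-0 → 0
  0-0 → 0
  0-0 → 0
  1-0 → 1
  1-0 → 1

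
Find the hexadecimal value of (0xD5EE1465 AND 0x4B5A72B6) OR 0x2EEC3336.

0xD5EE1465 AND 0x4B5A72B6 = 0x414A1024.
Then OR with 0x2EEC3336.

0x6FEE3336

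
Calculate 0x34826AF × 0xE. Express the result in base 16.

0x2DF21D92

Multiply each base-16 digit by 14, carrying:
  F×14 = 210 → write 2 carry 13
  A×14+13 = 153 → write 9 carry 9
  6×14+9 = 93 → write D carry 5
  2×14+5 = 33 → write 1 carry 2
  8×14+2 = 114 → write 2 carry 7
  4×14+7 = 63 → write F carry 3
  3×14+3 = 45 → write D carry 2
  remaining carry: 2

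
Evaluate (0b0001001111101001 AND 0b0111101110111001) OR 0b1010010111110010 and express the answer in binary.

0b0001001111101001 AND 0b0111101110111001 = 0b0001001110101001.
Then OR with 0b1010010111110010.

0b1011011111111011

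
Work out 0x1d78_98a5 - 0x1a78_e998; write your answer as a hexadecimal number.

0x2ffaf0d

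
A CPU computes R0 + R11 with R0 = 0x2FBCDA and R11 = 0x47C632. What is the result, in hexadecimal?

Add column by column in base 16, right to left:
  A+2 = C
  D+3 = 0 carry 1
  C+6+1 = 3 carry 1
  B+C+1 = 8 carry 1
  F+7+1 = 7 carry 1
  2+4+1 = 7

0x77830C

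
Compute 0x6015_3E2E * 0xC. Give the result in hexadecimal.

Multiply each base-16 digit by 12, carrying:
  E×12 = 168 → write 8 carry 10
  2×12+10 = 34 → write 2 carry 2
  E×12+2 = 170 → write A carry 10
  3×12+10 = 46 → write E carry 2
  5×12+2 = 62 → write E carry 3
  1×12+3 = 15 → write F
  0×12 = 0 → write 0
  6×12 = 72 → write 8 carry 4
  remaining carry: 4

0x480FEEA28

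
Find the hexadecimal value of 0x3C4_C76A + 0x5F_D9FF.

Add column by column in base 16, right to left:
  A+F = 9 carry 1
  6+F+1 = 6 carry 1
  7+9+1 = 1 carry 1
  C+D+1 = A carry 1
  4+F+1 = 4 carry 1
  C+5+1 = 2 carry 1
  3+0+1 = 4

0x424A169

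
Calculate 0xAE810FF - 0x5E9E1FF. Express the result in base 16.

Subtract column by column in base 16:
  F-F → 0
  F-F → 0
  0-1 → F (borrow)
  1-E-1 → 2 (borrow)
  8-9-1 → E (borrow)
  E-E-1 → F (borrow)
  A-5-1 → 4

0x4FE2F00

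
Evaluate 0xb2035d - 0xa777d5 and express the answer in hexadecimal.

Subtract column by column in base 16:
  d-5 → 8
  5-d → 8 (borrow)
  3-7-1 → b (borrow)
  0-7-1 → 8 (borrow)
  2-7-1 → a (borrow)
  b-a-1 → 0

0xa8b88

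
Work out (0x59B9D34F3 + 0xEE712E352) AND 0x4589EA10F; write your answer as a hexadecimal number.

Add column by column in base 16, right to left:
  3+2 = 5
  F+5 = 4 carry 1
  4+3+1 = 8
  3+E = 1 carry 1
  D+2+1 = 0 carry 1
  9+1+1 = B
  B+7 = 2 carry 1
  9+E+1 = 8 carry 1
  5+E+1 = 4 carry 1
  final carry 1
Sum = 0x1482B01845; now AND with 0x4589EA10F:
  1&0=0, 4&4=4, 8&5=0, 2&8=0, B&9=9, 0&E=0, 1&A=0, 8&1=0, 4&0=0, 5&F=5

0x400900005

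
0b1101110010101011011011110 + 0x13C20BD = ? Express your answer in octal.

0b1101110010101011011011110 = 0o156253336 in octal.
0x13C20BD = 0o117020275 in octal.
Add column by column in base 8, right to left:
  6+5 = 3 carry 1
  3+7+1 = 3 carry 1
  3+2+1 = 6
  3+0 = 3
  5+2 = 7
  2+0 = 2
  6+7 = 5 carry 1
  5+1+1 = 7
  1+1 = 2

0o275273633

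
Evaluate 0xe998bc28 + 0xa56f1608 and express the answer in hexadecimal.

Add column by column in base 16, right to left:
  8+8 = 0 carry 1
  2+0+1 = 3
  c+6 = 2 carry 1
  b+1+1 = d
  8+f = 7 carry 1
  9+6+1 = 0 carry 1
  9+5+1 = f
  e+a = 8 carry 1
  final carry 1

0x18f07d230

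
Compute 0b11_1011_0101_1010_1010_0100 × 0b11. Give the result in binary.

0b101100100000111111101100

Multiply each base-2 digit by 3, carrying:
  0×3 = 0 → write 0
  0×3 = 0 → write 0
  1×3 = 3 → write 1 carry 1
  0×3+1 = 1 → write 1
  0×3 = 0 → write 0
  1×3 = 3 → write 1 carry 1
  0×3+1 = 1 → write 1
  1×3 = 3 → write 1 carry 1
  0×3+1 = 1 → write 1
  1×3 = 3 → write 1 carry 1
  0×3+1 = 1 → write 1
  1×3 = 3 → write 1 carry 1
  1×3+1 = 4 → write 0 carry 2
  0×3+2 = 2 → write 0 carry 1
  1×3+1 = 4 → write 0 carry 2
  0×3+2 = 2 → write 0 carry 1
  1×3+1 = 4 → write 0 carry 2
  1×3+2 = 5 → write 1 carry 2
  0×3+2 = 2 → write 0 carry 1
  1×3+1 = 4 → write 0 carry 2
  1×3+2 = 5 → write 1 carry 2
  1×3+2 = 5 → write 1 carry 2
  remaining carry: 10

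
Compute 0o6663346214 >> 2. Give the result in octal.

2 bits is not a whole number of base-8 digits; in binary: 110110110011011100110010001100 >> 2 = 1101101100110111001100100011.

0o1554671443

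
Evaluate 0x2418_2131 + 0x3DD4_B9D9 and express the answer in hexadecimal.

Add column by column in base 16, right to left:
  1+9 = A
  3+D = 0 carry 1
  1+9+1 = B
  2+B = D
  8+4 = C
  1+D = E
  4+D = 1 carry 1
  2+3+1 = 6

0x61ECDB0A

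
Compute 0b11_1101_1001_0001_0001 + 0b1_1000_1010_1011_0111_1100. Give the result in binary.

0b111001000010010001101

Add column by column in base 2, right to left:
  1+0 = 1
  0+0 = 0
  0+1 = 1
  0+1 = 1
  1+1 = 0 carry 1
  0+1+1 = 0 carry 1
  0+1+1 = 0 carry 1
  0+0+1 = 1
  1+1 = 0 carry 1
  0+1+1 = 0 carry 1
  0+0+1 = 1
  1+1 = 0 carry 1
  1+0+1 = 0 carry 1
  0+1+1 = 0 carry 1
  1+0+1 = 0 carry 1
  1+1+1 = 1 carry 1
  1+0+1 = 0 carry 1
  1+0+1 = 0 carry 1
  0+0+1 = 1
  0+1 = 1
  0+1 = 1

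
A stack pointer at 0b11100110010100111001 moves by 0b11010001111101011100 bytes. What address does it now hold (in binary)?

Add column by column in base 2, right to left:
  1+0 = 1
  0+0 = 0
  0+1 = 1
  1+1 = 0 carry 1
  1+1+1 = 1 carry 1
  1+0+1 = 0 carry 1
  0+1+1 = 0 carry 1
  0+0+1 = 1
  1+1 = 0 carry 1
  0+1+1 = 0 carry 1
  1+1+1 = 1 carry 1
  0+1+1 = 0 carry 1
  0+1+1 = 0 carry 1
  1+0+1 = 0 carry 1
  1+0+1 = 0 carry 1
  0+0+1 = 1
  0+1 = 1
  1+0 = 1
  1+1 = 0 carry 1
  1+1+1 = 1 carry 1
  final carry 1

0b110111000010010010101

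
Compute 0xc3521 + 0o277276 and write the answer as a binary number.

0b11011011001111011111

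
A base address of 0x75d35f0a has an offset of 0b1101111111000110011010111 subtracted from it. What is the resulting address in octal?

0x75d35f0a = 0o16564657412 in octal.
0b1101111111000110011010111 = 0o157706327 in octal.
Subtract column by column in base 8:
  2-7 → 3 (borrow)
  1-2-1 → 6 (borrow)
  4-3-1 → 0
  7-6 → 1
  5-0 → 5
  6-7 → 7 (borrow)
  4-7-1 → 4 (borrow)
  6-5-1 → 0
  5-1 → 4
  6-0 → 6
  1-0 → 1

0o16404751063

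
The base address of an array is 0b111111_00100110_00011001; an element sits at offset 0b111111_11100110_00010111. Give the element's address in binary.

0b11111110000110000110000

Add column by column in base 2, right to left:
  1+1 = 0 carry 1
  0+1+1 = 0 carry 1
  0+1+1 = 0 carry 1
  1+0+1 = 0 carry 1
  1+1+1 = 1 carry 1
  0+0+1 = 1
  0+0 = 0
  0+0 = 0
  0+0 = 0
  1+1 = 0 carry 1
  1+1+1 = 1 carry 1
  0+0+1 = 1
  0+0 = 0
  1+1 = 0 carry 1
  0+1+1 = 0 carry 1
  0+1+1 = 0 carry 1
  1+1+1 = 1 carry 1
  1+1+1 = 1 carry 1
  1+1+1 = 1 carry 1
  1+1+1 = 1 carry 1
  1+1+1 = 1 carry 1
  1+1+1 = 1 carry 1
  final carry 1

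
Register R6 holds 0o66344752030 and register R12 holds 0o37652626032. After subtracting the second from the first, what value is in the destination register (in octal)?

0o26472123776

Subtract column by column in base 8:
  0-2 → 6 (borrow)
  3-3-1 → 7 (borrow)
  0-0-1 → 7 (borrow)
  2-6-1 → 3 (borrow)
  5-2-1 → 2
  7-6 → 1
  4-2 → 2
  4-5 → 7 (borrow)
  3-6-1 → 4 (borrow)
  6-7-1 → 6 (borrow)
  6-3-1 → 2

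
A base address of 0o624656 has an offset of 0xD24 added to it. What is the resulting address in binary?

0o624656 = 0b110010100110101110 in binary.
0xD24 = 0b110100100100 in binary.
Add column by column in base 2, right to left:
  0+0 = 0
  1+0 = 1
  1+1 = 0 carry 1
  1+0+1 = 0 carry 1
  0+0+1 = 1
  1+1 = 0 carry 1
  0+0+1 = 1
  1+0 = 1
  1+1 = 0 carry 1
  0+0+1 = 1
  0+1 = 1
  1+1 = 0 carry 1
  0+0+1 = 1
  1+0 = 1
  0+0 = 0
  0+0 = 0
  1+0 = 1
  1+0 = 1

0b110011011011010010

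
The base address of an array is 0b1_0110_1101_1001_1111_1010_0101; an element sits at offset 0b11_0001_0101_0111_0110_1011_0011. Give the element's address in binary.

0b100100000110001011001011000

Add column by column in base 2, right to left:
  1+1 = 0 carry 1
  0+1+1 = 0 carry 1
  1+0+1 = 0 carry 1
  0+0+1 = 1
  0+1 = 1
  1+1 = 0 carry 1
  0+0+1 = 1
  1+1 = 0 carry 1
  1+0+1 = 0 carry 1
  1+1+1 = 1 carry 1
  1+1+1 = 1 carry 1
  1+0+1 = 0 carry 1
  1+1+1 = 1 carry 1
  0+1+1 = 0 carry 1
  0+1+1 = 0 carry 1
  1+0+1 = 0 carry 1
  1+1+1 = 1 carry 1
  0+0+1 = 1
  1+1 = 0 carry 1
  1+0+1 = 0 carry 1
  0+1+1 = 0 carry 1
  1+0+1 = 0 carry 1
  1+0+1 = 0 carry 1
  0+0+1 = 1
  1+1 = 0 carry 1
  0+1+1 = 0 carry 1
  final carry 1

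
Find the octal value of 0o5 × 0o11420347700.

Multiply each base-8 digit by 5, carrying:
  0×5 = 0 → write 0
  0×5 = 0 → write 0
  7×5 = 35 → write 3 carry 4
  7×5+4 = 39 → write 7 carry 4
  4×5+4 = 24 → write 0 carry 3
  3×5+3 = 18 → write 2 carry 2
  0×5+2 = 2 → write 2
  2×5 = 10 → write 2 carry 1
  4×5+1 = 21 → write 5 carry 2
  1×5+2 = 7 → write 7
  1×5 = 5 → write 5

0o57522207300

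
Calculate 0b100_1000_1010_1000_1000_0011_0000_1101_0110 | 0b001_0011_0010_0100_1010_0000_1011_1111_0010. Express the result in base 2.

0b10110111010110010100011101111110110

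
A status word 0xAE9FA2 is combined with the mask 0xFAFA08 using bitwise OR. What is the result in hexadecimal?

OR each hex digit independently (no carries):
  A|F=F, E|A=E, 9|F=F, F|A=F, A|0=A, 2|8=A

0xFEFFAA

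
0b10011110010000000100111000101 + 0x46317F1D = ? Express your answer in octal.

0o13176304342

0b10011110010000000100111000101 = 0o2362004705 in octal.
0x46317F1D = 0o10614277435 in octal.
Add column by column in base 8, right to left:
  5+5 = 2 carry 1
  0+3+1 = 4
  7+4 = 3 carry 1
  4+7+1 = 4 carry 1
  0+7+1 = 0 carry 1
  0+2+1 = 3
  2+4 = 6
  6+1 = 7
  3+6 = 1 carry 1
  2+0+1 = 3
  0+1 = 1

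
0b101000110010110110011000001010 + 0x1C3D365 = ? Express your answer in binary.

0x1C3D365 = 0b1110000111101001101100101 in binary.
Add column by column in base 2, right to left:
  0+1 = 1
  1+0 = 1
  0+1 = 1
  1+0 = 1
  0+0 = 0
  0+1 = 1
  0+1 = 1
  0+0 = 0
  0+1 = 1
  1+1 = 0 carry 1
  1+0+1 = 0 carry 1
  0+0+1 = 1
  0+1 = 1
  1+0 = 1
  1+1 = 0 carry 1
  0+1+1 = 0 carry 1
  1+1+1 = 1 carry 1
  1+1+1 = 1 carry 1
  0+0+1 = 1
  1+0 = 1
  0+0 = 0
  0+0 = 0
  1+1 = 0 carry 1
  1+1+1 = 1 carry 1
  0+1+1 = 0 carry 1
  0+0+1 = 1
  0+0 = 0
  1+0 = 1
  0+0 = 0
  1+0 = 1

0b101010100011110011100101101111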